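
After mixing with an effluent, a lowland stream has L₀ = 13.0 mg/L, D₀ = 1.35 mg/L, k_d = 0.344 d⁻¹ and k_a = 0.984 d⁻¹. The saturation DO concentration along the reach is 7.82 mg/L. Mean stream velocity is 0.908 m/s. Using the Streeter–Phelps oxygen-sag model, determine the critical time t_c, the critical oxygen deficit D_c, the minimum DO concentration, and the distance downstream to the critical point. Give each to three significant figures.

With k_a/k_d = 2.860 and 1 − D₀(k_a−k_d)/(k_d L₀) = 0.8068,
t_c = ln(2.860 × 0.8068) / (0.984 − 0.344) = ln(2.308) / 0.6400 = 0.8363/0.6400 = 1.307 d.
L(t_c) = L₀ e^(−k_d t_c) = 13.0 × 0.6379 = 8.293 mg/L, and at the critical point k_a D_c = k_d L, so D_c = (0.344/0.984) × 8.293 = 2.899 mg/L.
Minimum DO = C_s − D_c = 7.82 − 2.899 = 4.921 mg/L.
x_c = v t_c = 0.908 m/s × 1.307 d × 86400 s/d = 102500 m ≈ 103 km.

t_c ≈ 1.31 d; D_c ≈ 2.90 mg/L; min DO ≈ 4.92 mg/L; x_c ≈ 103 km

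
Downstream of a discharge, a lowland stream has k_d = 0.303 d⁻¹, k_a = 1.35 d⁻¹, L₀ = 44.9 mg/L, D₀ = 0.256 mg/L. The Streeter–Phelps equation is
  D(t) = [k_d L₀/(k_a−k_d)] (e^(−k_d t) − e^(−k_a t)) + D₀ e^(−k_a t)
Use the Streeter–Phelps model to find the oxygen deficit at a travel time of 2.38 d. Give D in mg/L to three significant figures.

D ≈ 5.81 mg/L

k_d L₀/(k_a−k_d) = 0.303×44.9/(1.35−0.303) = 13.60/1.047 = 12.99 mg/L.
e^(−k_d t) = e^(−0.303×2.380) = 0.4862; e^(−k_a t) = e^(−1.35×2.380) = 0.04024.
D = 12.99 × (0.4862 − 0.04024) + 0.256 × 0.04024 = 5.795 + 0.01030 = 5.805 mg/L.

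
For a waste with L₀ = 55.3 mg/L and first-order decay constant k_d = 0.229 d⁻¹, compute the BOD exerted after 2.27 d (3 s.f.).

y_t = L₀(1 − e^(−k_d t)) = 55.3 × (1 − e^(−0.229×2.27))
= 55.3 × (1 − 0.5946) = 55.3 × 0.4054 = 22.42 mg/L.

y ≈ 22.4 mg/L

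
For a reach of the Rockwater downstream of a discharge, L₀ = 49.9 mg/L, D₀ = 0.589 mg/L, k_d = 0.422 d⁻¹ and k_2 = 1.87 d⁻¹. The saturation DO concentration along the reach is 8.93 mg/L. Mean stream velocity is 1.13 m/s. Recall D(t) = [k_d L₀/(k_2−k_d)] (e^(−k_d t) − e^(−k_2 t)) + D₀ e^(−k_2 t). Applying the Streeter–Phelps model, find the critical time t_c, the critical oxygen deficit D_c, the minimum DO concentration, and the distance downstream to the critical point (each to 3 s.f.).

t_c ≈ 1.00 d; D_c ≈ 7.39 mg/L; min DO ≈ 1.54 mg/L; x_c ≈ 97.6 km

At the critical point dD/dt = 0, so k_d L₀ e^(−k_d t) = k_2 D. Substituting D(t) from the Streeter–Phelps equation and solving for t gives
t_c = ln[(k_2/k_d)(1 − D₀(k_2−k_d)/(k_d L₀))] / (k_2−k_d).
Here k_2−k_d = 1.448 d⁻¹ and 1 − D₀(k_2−k_d)/(k_d L₀) = 1 − 0.589×1.448/(0.422×49.9) = 0.9595, so
t_c = ln(4.431 × 0.9595) / 1.448 = 1.447 / 1.448 = 0.9995 d.
L(t_c) = L₀ e^(−k_d t_c) = 49.9 × 0.6559 = 32.73 mg/L, and at the critical point k_2 D_c = k_d L, so D_c = (0.422/1.87) × 32.73 = 7.386 mg/L.
Minimum DO = C_s − D_c = 8.93 − 7.386 = 1.544 mg/L.
x_c = v t_c = 1.13 m/s × 0.9995 d × 86400 s/d = 97590 m ≈ 97.6 km.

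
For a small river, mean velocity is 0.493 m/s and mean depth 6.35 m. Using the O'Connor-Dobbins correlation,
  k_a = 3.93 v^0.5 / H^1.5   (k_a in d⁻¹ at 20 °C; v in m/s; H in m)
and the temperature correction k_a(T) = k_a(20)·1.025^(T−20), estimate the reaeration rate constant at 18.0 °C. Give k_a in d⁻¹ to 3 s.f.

k_a ≈ 0.164 d⁻¹

k_a(20) = 3.93 × 0.493^0.5 / 6.35^1.5 = 3.93 × 0.7021 / 16.00 = 0.1724 d⁻¹.
k_a(18.0) = 0.1724 × 1.025^(18.0−20) = 0.1724 × 0.9518 = 0.1641 d⁻¹.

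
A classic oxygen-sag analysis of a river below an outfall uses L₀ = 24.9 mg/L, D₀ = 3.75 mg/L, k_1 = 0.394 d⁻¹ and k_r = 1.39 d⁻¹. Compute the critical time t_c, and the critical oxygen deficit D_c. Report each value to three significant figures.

t_c = [1/(k_r−k_1)] ln[(k_r/k_1)(1 − D₀(k_r−k_1)/(k_1 L₀))]
= [1/(1.39−0.394)] ln[(1.39/0.394)(1 − 3.75×0.9960/(0.394×24.9))]
= (1/0.9960) ln[3.528 × 0.6193] = 1.004 × ln(2.185) = 1.004 × 0.7815 = 0.7847 d.
D_c = (k_1/k_r) L₀ e^(−k_1 t_c) = (0.394/1.39) × 24.9 × e^(−0.394×0.7847) = 0.2835 × 24.9 × 0.7341 = 5.181 mg/L.

t_c ≈ 0.785 d; D_c ≈ 5.18 mg/L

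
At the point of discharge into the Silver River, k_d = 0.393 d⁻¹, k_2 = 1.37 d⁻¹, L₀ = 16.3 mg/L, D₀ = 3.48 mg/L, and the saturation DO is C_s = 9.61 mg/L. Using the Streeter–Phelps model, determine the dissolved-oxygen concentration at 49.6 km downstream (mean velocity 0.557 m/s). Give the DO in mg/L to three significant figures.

Travel time t = x/v = 49.6 km / (0.557 m/s) = 49600 m / 0.557 m/s = 89050 s = 1.031 d.
k_d L₀/(k_2−k_d) = 0.393×16.3/(1.37−0.393) = 6.406/0.9770 = 6.557 mg/L.
e^(−k_d t) = e^(−0.393×1.031) = 0.6669; e^(−k_2 t) = e^(−1.37×1.031) = 0.2437.
D = 6.557 × (0.6669 − 0.2437) + 3.48 × 0.2437 = 2.775 + 0.8479 = 3.623 mg/L.
DO = C_s − D = 9.61 − 3.623 = 5.987 mg/L.

DO ≈ 5.99 mg/L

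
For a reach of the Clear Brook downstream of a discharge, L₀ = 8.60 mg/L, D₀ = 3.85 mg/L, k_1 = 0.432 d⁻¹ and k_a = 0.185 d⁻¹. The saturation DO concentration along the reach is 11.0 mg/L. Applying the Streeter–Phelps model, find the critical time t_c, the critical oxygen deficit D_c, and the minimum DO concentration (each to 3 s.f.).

t_c ≈ 2.51 d; D_c ≈ 6.79 mg/L; min DO ≈ 4.21 mg/L

With k_a/k_1 = 0.4282 and 1 − D₀(k_a−k_1)/(k_1 L₀) = 1.256,
t_c = ln(0.4282 × 1.256) / (0.185 − 0.432) = ln(0.5379) / -0.2470 = -0.6202/-0.2470 = 2.511 d.
D_c = (k_1/k_a) L₀ e^(−k_1 t_c) = (0.432/0.185) × 8.60 × e^(−0.432×2.511) = 2.335 × 8.60 × 0.3380 = 6.788 mg/L.
Minimum DO = C_s − D_c = 11.0 − 6.788 = 4.212 mg/L.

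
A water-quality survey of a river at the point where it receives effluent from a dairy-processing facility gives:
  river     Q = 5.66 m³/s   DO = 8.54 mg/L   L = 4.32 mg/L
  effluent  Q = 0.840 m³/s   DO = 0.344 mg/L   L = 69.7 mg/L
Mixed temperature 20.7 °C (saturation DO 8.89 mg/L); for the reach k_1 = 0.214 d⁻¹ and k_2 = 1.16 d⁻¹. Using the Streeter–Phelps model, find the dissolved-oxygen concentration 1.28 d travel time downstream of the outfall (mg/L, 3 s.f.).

Mixed DO = (5.66×8.54 + 0.840×0.344)/(5.66+0.840) = 48.63/6.500 = 7.481 mg/L.
Mixed L₀ = (5.66×4.32 + 0.840×69.7)/(6.500) = 83.00/6.500 = 12.77 mg/L.
Initial deficit D₀ = C_s − DO₀ = 8.89 − 7.481 = 1.409 mg/L.
D(1.28) = [0.214×12.77/(1.16−0.214)](e^(−0.214×1.28) − e^(−1.16×1.28)) + 1.409 e^(−1.16×1.28)
= 2.889 × (0.7604 − 0.2265) + 1.409 × 0.2265 = 1.861 mg/L.
DO = 8.89 − 1.861 = 7.029 mg/L.

DO ≈ 7.03 mg/L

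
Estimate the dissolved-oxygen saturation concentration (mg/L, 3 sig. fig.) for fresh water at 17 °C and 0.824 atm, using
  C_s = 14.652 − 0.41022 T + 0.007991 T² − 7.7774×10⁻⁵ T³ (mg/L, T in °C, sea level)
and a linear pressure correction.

At sea level: C_s = 14.652 − 0.41022×17 + 0.007991×17² − 7.7774×10⁻⁵×17³ = 9.606 mg/L.
Pressure correction: C_s' = 9.606 × 0.824 = 7.915 mg/L.

C_s ≈ 7.91 mg/L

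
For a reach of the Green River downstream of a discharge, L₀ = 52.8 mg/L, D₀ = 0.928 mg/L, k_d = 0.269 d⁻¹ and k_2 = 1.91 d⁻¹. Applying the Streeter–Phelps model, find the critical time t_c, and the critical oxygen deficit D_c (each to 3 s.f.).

At the critical point dD/dt = 0, so k_d L₀ e^(−k_d t) = k_2 D. Substituting D(t) from the Streeter–Phelps equation and solving for t gives
t_c = ln[(k_2/k_d)(1 − D₀(k_2−k_d)/(k_d L₀))] / (k_2−k_d).
Here k_2−k_d = 1.641 d⁻¹ and 1 − D₀(k_2−k_d)/(k_d L₀) = 1 − 0.928×1.641/(0.269×52.8) = 0.8928, so
t_c = ln(7.100 × 0.8928) / 1.641 = 1.847 / 1.641 = 1.125 d.
L(t_c) = L₀ e^(−k_d t_c) = 52.8 × 0.7388 = 39.01 mg/L, and at the critical point k_2 D_c = k_d L, so D_c = (0.269/1.91) × 39.01 = 5.494 mg/L.

t_c ≈ 1.13 d; D_c ≈ 5.49 mg/L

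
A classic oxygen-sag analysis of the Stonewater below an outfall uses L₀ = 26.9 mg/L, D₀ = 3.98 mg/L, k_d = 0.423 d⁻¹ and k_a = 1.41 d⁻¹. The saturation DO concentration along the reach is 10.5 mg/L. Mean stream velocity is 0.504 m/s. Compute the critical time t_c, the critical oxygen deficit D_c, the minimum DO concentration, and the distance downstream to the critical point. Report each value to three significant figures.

t_c ≈ 0.791 d; D_c ≈ 5.78 mg/L; min DO ≈ 4.72 mg/L; x_c ≈ 34.4 km

At the critical point dD/dt = 0, so k_d L₀ e^(−k_d t) = k_a D. Substituting D(t) from the Streeter–Phelps equation and solving for t gives
t_c = ln[(k_a/k_d)(1 − D₀(k_a−k_d)/(k_d L₀))] / (k_a−k_d).
Here k_a−k_d = 0.9870 d⁻¹ and 1 − D₀(k_a−k_d)/(k_d L₀) = 1 − 3.98×0.9870/(0.423×26.9) = 0.6548, so
t_c = ln(3.333 × 0.6548) / 0.9870 = 0.7805 / 0.9870 = 0.7908 d.
D_c = (k_d/k_a) L₀ e^(−k_d t_c) = (0.423/1.41) × 26.9 × e^(−0.423×0.7908) = 0.3000 × 26.9 × 0.7157 = 5.776 mg/L.
Minimum DO = C_s − D_c = 10.5 − 5.776 = 4.724 mg/L.
x_c = v t_c = 0.504 m/s × 0.7908 d × 86400 s/d = 34440 m ≈ 34.4 km.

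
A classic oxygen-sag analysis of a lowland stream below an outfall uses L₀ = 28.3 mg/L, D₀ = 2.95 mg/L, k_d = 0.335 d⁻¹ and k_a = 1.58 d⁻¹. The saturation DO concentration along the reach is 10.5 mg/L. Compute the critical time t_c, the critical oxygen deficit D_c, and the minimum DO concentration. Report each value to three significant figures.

t_c ≈ 0.852 d; D_c ≈ 4.51 mg/L; min DO ≈ 5.99 mg/L

With k_a/k_d = 4.716 and 1 − D₀(k_a−k_d)/(k_d L₀) = 0.6126,
t_c = ln(4.716 × 0.6126) / (1.58 − 0.335) = ln(2.889) / 1.245 = 1.061/1.245 = 0.8522 d.
D_c = (k_d/k_a) L₀ e^(−k_d t_c) = (0.335/1.58) × 28.3 × e^(−0.335×0.8522) = 0.2120 × 28.3 × 0.7516 = 4.510 mg/L.
Minimum DO = C_s − D_c = 10.5 − 4.510 = 5.990 mg/L.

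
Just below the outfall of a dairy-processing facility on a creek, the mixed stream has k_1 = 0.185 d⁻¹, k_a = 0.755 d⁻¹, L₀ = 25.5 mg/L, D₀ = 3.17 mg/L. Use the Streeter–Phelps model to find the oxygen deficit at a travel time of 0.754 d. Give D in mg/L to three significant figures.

k_1 L₀/(k_a−k_1) = 0.185×25.5/(0.755−0.185) = 4.718/0.5700 = 8.276 mg/L.
e^(−k_1 t) = e^(−0.185×0.7540) = 0.8698; e^(−k_a t) = e^(−0.755×0.7540) = 0.5659.
D = 8.276 × (0.8698 − 0.5659) + 3.17 × 0.5659 = 2.515 + 1.794 = 4.309 mg/L.

D ≈ 4.31 mg/L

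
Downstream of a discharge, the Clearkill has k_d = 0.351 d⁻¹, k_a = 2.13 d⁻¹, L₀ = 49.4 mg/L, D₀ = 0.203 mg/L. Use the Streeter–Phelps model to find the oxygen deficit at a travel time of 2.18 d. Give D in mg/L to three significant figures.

D ≈ 4.44 mg/L

k_d L₀/(k_a−k_d) = 0.351×49.4/(2.13−0.351) = 17.34/1.779 = 9.747 mg/L.
e^(−k_d t) = e^(−0.351×2.180) = 0.4653; e^(−k_a t) = e^(−2.13×2.180) = 0.009625.
D = 9.747 × (0.4653 − 0.009625) + 0.203 × 0.009625 = 4.441 + 0.001954 = 4.443 mg/L.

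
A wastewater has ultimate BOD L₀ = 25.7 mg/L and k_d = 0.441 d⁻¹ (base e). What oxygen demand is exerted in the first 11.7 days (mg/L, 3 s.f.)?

y_t = L₀(1 − e^(−k_d t)) = 25.7 × (1 − e^(−0.441×11.7))
= 25.7 × (1 − 0.005743) = 25.7 × 0.9943 = 25.55 mg/L.

y ≈ 25.6 mg/L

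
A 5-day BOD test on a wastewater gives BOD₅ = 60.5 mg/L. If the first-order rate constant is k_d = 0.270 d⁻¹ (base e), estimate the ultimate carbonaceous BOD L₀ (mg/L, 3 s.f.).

BOD₅ = L₀(1 − e^(−5k_d)) ⇒ L₀ = BOD₅ / (1 − e^(−5×0.270))
= 60.5 / (1 − 0.2592) = 60.5 / 0.7408 = 81.67 mg/L.

L₀ ≈ 81.7 mg/L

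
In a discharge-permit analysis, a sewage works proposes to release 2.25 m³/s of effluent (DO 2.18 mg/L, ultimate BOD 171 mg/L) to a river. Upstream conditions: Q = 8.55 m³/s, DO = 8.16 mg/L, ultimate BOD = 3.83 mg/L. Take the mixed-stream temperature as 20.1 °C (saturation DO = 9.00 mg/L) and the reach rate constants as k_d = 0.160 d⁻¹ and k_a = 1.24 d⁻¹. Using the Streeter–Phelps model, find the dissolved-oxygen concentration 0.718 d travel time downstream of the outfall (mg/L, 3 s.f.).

DO ≈ 5.39 mg/L

Mixed DO = (8.55×8.16 + 2.25×2.18)/(8.55+2.25) = 74.67/10.80 = 6.914 mg/L.
Mixed L₀ = (8.55×3.83 + 2.25×171)/(10.80) = 417.5/10.80 = 38.66 mg/L.
Initial deficit D₀ = C_s − DO₀ = 9.00 − 6.914 = 2.086 mg/L.
D(0.718) = [0.160×38.66/(1.24−0.160)](e^(−0.160×0.718) − e^(−1.24×0.718)) + 2.086 e^(−1.24×0.718)
= 5.727 × (0.8915 − 0.4105) + 2.086 × 0.4105 = 3.611 mg/L.
DO = 9.00 − 3.611 = 5.389 mg/L.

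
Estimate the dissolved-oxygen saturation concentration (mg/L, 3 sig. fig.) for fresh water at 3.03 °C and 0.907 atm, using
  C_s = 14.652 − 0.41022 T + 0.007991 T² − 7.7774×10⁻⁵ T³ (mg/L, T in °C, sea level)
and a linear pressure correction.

At sea level: C_s = 14.652 − 0.41022×3.03 + 0.007991×3.03² − 7.7774×10⁻⁵×3.03³ = 13.48 mg/L.
Pressure correction: C_s' = 13.48 × 0.907 = 12.23 mg/L.

C_s ≈ 12.2 mg/L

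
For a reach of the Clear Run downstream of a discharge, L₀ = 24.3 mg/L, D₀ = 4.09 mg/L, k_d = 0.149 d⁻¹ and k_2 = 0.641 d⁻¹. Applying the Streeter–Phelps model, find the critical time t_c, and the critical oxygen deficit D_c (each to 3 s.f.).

t_c = [1/(k_2−k_d)] ln[(k_2/k_d)(1 − D₀(k_2−k_d)/(k_d L₀))]
= [1/(0.641−0.149)] ln[(0.641/0.149)(1 − 4.09×0.4920/(0.149×24.3))]
= (1/0.4920) ln[4.302 × 0.4442] = 2.033 × ln(1.911) = 2.033 × 0.6477 = 1.316 d.
L(t_c) = L₀ e^(−k_d t_c) = 24.3 × 0.8219 = 19.97 mg/L, and at the critical point k_2 D_c = k_d L, so D_c = (0.149/0.641) × 19.97 = 4.642 mg/L.

t_c ≈ 1.32 d; D_c ≈ 4.64 mg/L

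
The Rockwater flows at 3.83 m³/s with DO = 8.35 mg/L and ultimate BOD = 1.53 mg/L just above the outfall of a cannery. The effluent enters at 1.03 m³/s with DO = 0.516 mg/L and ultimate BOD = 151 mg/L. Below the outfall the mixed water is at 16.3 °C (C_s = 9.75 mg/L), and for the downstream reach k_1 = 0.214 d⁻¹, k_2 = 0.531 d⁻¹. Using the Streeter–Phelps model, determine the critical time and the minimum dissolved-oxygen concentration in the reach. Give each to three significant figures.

t_c ≈ 2.40 d; minimum DO ≈ 1.75 mg/L

Mixed DO = (3.83×8.35 + 1.03×0.516)/(3.83+1.03) = 32.51/4.860 = 6.690 mg/L.
Mixed L₀ = (3.83×1.53 + 1.03×151)/(4.860) = 161.4/4.860 = 33.21 mg/L.
Initial deficit D₀ = C_s − DO₀ = 9.75 − 6.690 = 3.060 mg/L.
t_c = (1/0.3170) ln[(0.531/0.214)(1 − 3.060×0.3170/(0.214×33.21))] = 3.155 × ln(2.143) = 2.404 d.
D_c = (0.214/0.531) × 33.21 × e^(−0.214×2.404) = 0.4030 × 33.21 × 0.5978 = 8.001 mg/L.
Minimum DO = 9.75 − 8.001 = 1.749 mg/L.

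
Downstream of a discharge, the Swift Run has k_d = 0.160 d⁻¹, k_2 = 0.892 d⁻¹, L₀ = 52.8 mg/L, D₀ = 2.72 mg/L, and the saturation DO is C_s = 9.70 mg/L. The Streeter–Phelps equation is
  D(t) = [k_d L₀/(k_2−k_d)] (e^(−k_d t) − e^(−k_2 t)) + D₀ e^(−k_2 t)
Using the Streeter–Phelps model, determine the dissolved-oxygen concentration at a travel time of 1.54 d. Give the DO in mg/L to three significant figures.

DO ≈ 2.91 mg/L

k_d L₀/(k_2−k_d) = 0.160×52.8/(0.892−0.160) = 8.448/0.7320 = 11.54 mg/L.
e^(−k_d t) = e^(−0.160×1.540) = 0.7816; e^(−k_2 t) = e^(−0.892×1.540) = 0.2532.
D = 11.54 × (0.7816 − 0.2532) + 2.72 × 0.2532 = 6.099 + 0.6886 = 6.787 mg/L.
DO = C_s − D = 9.70 − 6.787 = 2.913 mg/L.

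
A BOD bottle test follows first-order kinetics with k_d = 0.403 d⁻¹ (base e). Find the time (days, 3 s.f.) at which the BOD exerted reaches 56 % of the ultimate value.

t ≈ 2.04 d

y/L₀ = 1 − e^(−k_d t) = 0.56 ⇒ e^(−k_d t) = 0.440
t = −ln(0.440) / 0.403 = 0.8210 / 0.403 = 2.037 d.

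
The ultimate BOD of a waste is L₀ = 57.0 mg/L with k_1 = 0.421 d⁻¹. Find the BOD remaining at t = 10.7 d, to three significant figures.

L ≈ 0.630 mg/L

L_t = L₀ e^(−k_1 t) = 57.0 × e^(−0.421×10.7) = 57.0 × 0.01106 = 0.6302 mg/L.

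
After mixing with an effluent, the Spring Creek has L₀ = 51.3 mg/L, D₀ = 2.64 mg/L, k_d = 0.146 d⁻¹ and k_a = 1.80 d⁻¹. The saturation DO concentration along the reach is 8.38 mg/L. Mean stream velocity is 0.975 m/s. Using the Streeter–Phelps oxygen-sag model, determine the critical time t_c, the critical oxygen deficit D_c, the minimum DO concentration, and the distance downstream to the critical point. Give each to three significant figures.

t_c = [1/(k_a−k_d)] ln[(k_a/k_d)(1 − D₀(k_a−k_d)/(k_d L₀))]
= [1/(1.80−0.146)] ln[(1.80/0.146)(1 − 2.64×1.654/(0.146×51.3))]
= (1/1.654) ln[12.33 × 0.4170] = 0.6046 × ln(5.141) = 0.6046 × 1.637 = 0.9899 d.
L(t_c) = L₀ e^(−k_d t_c) = 51.3 × 0.8654 = 44.40 mg/L, and at the critical point k_a D_c = k_d L, so D_c = (0.146/1.80) × 44.40 = 3.601 mg/L.
Minimum DO = C_s − D_c = 8.38 − 3.601 = 4.779 mg/L.
x_c = v t_c = 0.975 m/s × 0.9899 d × 86400 s/d = 83390 m ≈ 83.4 km.

t_c ≈ 0.990 d; D_c ≈ 3.60 mg/L; min DO ≈ 4.78 mg/L; x_c ≈ 83.4 km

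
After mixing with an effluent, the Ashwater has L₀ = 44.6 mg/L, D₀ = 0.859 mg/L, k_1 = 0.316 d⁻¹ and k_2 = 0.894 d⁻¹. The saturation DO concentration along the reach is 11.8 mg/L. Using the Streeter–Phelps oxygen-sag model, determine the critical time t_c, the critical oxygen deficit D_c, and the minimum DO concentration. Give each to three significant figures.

t_c ≈ 1.74 d; D_c ≈ 9.10 mg/L; min DO ≈ 2.70 mg/L

t_c = [1/(k_2−k_1)] ln[(k_2/k_1)(1 − D₀(k_2−k_1)/(k_1 L₀))]
= [1/(0.894−0.316)] ln[(0.894/0.316)(1 − 0.859×0.5780/(0.316×44.6))]
= (1/0.5780) ln[2.829 × 0.9648] = 1.730 × ln(2.729) = 1.730 × 1.004 = 1.737 d.
D_c = (k_1/k_2) L₀ e^(−k_1 t_c) = (0.316/0.894) × 44.6 × e^(−0.316×1.737) = 0.3535 × 44.6 × 0.5776 = 9.105 mg/L.
Minimum DO = C_s − D_c = 11.8 − 9.105 = 2.695 mg/L.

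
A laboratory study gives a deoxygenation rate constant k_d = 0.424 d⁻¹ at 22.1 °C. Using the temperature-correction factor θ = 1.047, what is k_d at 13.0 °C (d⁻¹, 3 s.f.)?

k_d ≈ 0.279 d⁻¹

k_d(T₂) = k_d(T₁) · θ^(T₂−T₁) = 0.424 × 1.047^(13.0−22.1)
= 0.424 × 1.047^-9.10 = 0.424 × 0.6584 = 0.2792 d⁻¹.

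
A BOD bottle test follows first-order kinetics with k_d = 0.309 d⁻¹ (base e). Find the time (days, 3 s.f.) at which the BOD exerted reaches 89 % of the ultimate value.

t ≈ 7.14 d

y/L₀ = 1 − e^(−k_d t) = 0.89 ⇒ e^(−k_d t) = 0.110
t = −ln(0.110) / 0.309 = 2.207 / 0.309 = 7.143 d.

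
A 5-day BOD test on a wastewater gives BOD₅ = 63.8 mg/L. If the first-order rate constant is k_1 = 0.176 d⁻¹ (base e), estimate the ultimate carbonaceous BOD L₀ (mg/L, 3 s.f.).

L₀ ≈ 109 mg/L

BOD₅ = L₀(1 − e^(−5k_1)) ⇒ L₀ = BOD₅ / (1 − e^(−5×0.176))
= 63.8 / (1 − 0.4148) = 63.8 / 0.5852 = 109.0 mg/L.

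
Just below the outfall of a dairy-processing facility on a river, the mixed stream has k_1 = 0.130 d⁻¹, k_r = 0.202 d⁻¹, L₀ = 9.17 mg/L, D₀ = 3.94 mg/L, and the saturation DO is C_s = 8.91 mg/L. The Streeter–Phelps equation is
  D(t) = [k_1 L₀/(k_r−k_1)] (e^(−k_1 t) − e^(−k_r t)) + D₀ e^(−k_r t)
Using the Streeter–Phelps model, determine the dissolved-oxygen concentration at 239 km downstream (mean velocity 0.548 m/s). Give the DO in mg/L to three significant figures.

Travel time t = x/v = 239 km / (0.548 m/s) = 239000 m / 0.548 m/s = 436100 s = 5.048 d.
k_1 L₀/(k_r−k_1) = 0.130×9.17/(0.202−0.130) = 1.192/0.07200 = 16.56 mg/L.
e^(−k_1 t) = e^(−0.130×5.048) = 0.5188; e^(−k_r t) = e^(−0.202×5.048) = 0.3607.
D = 16.56 × (0.5188 − 0.3607) + 3.94 × 0.3607 = 2.618 + 1.421 = 4.039 mg/L.
DO = C_s − D = 8.91 − 4.039 = 4.871 mg/L.

DO ≈ 4.87 mg/L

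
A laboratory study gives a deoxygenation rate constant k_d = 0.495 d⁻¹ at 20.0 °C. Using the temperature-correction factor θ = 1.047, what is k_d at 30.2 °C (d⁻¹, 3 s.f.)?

k_d(T₂) = k_d(T₁) · θ^(T₂−T₁) = 0.495 × 1.047^(30.2−20.0)
= 0.495 × 1.047^10.2 = 0.495 × 1.598 = 0.7908 d⁻¹.

k_d ≈ 0.791 d⁻¹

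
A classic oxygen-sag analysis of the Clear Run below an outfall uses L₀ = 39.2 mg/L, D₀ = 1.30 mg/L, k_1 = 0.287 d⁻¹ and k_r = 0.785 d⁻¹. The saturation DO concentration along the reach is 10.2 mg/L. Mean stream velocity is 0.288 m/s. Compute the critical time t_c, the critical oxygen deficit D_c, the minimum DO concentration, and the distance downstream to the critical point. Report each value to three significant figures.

With k_r/k_1 = 2.735 and 1 − D₀(k_r−k_1)/(k_1 L₀) = 0.9425,
t_c = ln(2.735 × 0.9425) / (0.785 − 0.287) = ln(2.578) / 0.4980 = 0.9469/0.4980 = 1.901 d.
D_c = (k_1/k_r) L₀ e^(−k_1 t_c) = (0.287/0.785) × 39.2 × e^(−0.287×1.901) = 0.3656 × 39.2 × 0.5794 = 8.304 mg/L.
Minimum DO = C_s − D_c = 10.2 − 8.304 = 1.896 mg/L.
x_c = v t_c = 0.288 m/s × 1.901 d × 86400 s/d = 47310 m ≈ 47.3 km.

t_c ≈ 1.90 d; D_c ≈ 8.30 mg/L; min DO ≈ 1.90 mg/L; x_c ≈ 47.3 km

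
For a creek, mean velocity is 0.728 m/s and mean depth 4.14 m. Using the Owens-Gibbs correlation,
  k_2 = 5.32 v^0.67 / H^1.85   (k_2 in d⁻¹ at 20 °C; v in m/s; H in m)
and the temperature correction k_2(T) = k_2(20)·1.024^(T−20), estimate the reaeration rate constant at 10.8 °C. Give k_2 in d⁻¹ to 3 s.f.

k_2(20) = 5.32 × 0.728^0.67 / 4.14^1.85 = 5.32 × 0.8084 / 13.85 = 0.3105 d⁻¹.
k_2(10.8) = 0.3105 × 1.024^(10.8−20) = 0.3105 × 0.8040 = 0.2496 d⁻¹.

k_2 ≈ 0.250 d⁻¹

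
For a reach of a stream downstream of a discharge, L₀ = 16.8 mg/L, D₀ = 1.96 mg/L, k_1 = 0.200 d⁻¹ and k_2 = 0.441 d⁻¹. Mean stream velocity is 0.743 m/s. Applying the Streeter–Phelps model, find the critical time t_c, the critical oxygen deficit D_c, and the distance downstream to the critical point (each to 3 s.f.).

t_c ≈ 2.65 d; D_c ≈ 4.48 mg/L; x_c ≈ 170 km

With k_2/k_1 = 2.205 and 1 − D₀(k_2−k_1)/(k_1 L₀) = 0.8594,
t_c = ln(2.205 × 0.8594) / (0.441 − 0.200) = ln(1.895) / 0.2410 = 0.6392/0.2410 = 2.652 d.
D_c = (k_1/k_2) L₀ e^(−k_1 t_c) = (0.200/0.441) × 16.8 × e^(−0.200×2.652) = 0.4535 × 16.8 × 0.5883 = 4.482 mg/L.
x_c = v t_c = 0.743 m/s × 2.652 d × 86400 s/d = 170300 m ≈ 170 km.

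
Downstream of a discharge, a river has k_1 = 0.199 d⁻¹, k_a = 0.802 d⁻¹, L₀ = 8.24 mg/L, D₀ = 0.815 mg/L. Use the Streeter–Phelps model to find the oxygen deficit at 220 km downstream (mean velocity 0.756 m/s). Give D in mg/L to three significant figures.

Travel time t = x/v = 220 km / (0.756 m/s) = 220000 m / 0.756 m/s = 291000 s = 3.368 d.
k_1 L₀/(k_a−k_1) = 0.199×8.24/(0.802−0.199) = 1.640/0.6030 = 2.719 mg/L.
e^(−k_1 t) = e^(−0.199×3.368) = 0.5116; e^(−k_a t) = e^(−0.802×3.368) = 0.06712.
D = 2.719 × (0.5116 − 0.06712) + 0.815 × 0.06712 = 1.209 + 0.05471 = 1.263 mg/L.

D ≈ 1.26 mg/L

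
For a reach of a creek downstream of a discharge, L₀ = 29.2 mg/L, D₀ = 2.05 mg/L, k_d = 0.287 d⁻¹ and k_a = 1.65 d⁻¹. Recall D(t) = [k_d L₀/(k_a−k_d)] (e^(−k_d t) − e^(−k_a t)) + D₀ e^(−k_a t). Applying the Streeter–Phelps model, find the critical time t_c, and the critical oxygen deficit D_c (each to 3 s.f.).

t_c ≈ 0.986 d; D_c ≈ 3.83 mg/L

With k_a/k_d = 5.749 and 1 − D₀(k_a−k_d)/(k_d L₀) = 0.6666,
t_c = ln(5.749 × 0.6666) / (1.65 − 0.287) = ln(3.832) / 1.363 = 1.343/1.363 = 0.9857 d.
D_c = (k_d/k_a) L₀ e^(−k_d t_c) = (0.287/1.65) × 29.2 × e^(−0.287×0.9857) = 0.1739 × 29.2 × 0.7536 = 3.828 mg/L.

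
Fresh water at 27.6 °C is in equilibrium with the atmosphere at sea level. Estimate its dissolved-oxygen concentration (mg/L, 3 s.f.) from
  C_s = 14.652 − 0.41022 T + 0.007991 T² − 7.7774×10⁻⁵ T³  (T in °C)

C_s ≈ 7.78 mg/L

C_s = 14.652 − 0.41022×27.6 + 0.007991×27.6² − 7.7774×10⁻⁵×27.6³ = 7.782 mg/L.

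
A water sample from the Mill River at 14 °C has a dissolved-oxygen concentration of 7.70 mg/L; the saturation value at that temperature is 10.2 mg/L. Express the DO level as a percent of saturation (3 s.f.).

75.5 % saturation

% saturation = C/C_s × 100 = 7.70/10.2 × 100 = 75.5 %.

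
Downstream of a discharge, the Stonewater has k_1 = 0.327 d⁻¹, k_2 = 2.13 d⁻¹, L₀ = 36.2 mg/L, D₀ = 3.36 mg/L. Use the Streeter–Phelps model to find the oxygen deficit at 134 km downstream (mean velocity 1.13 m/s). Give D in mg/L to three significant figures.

Travel time t = x/v = 134 km / (1.13 m/s) = 134000 m / 1.13 m/s = 118600 s = 1.373 d.
k_1 L₀/(k_2−k_1) = 0.327×36.2/(2.13−0.327) = 11.84/1.803 = 6.565 mg/L.
e^(−k_1 t) = e^(−0.327×1.373) = 0.6384; e^(−k_2 t) = e^(−2.13×1.373) = 0.05375.
D = 6.565 × (0.6384 − 0.05375) + 3.36 × 0.05375 = 3.838 + 0.1806 = 4.019 mg/L.

D ≈ 4.02 mg/L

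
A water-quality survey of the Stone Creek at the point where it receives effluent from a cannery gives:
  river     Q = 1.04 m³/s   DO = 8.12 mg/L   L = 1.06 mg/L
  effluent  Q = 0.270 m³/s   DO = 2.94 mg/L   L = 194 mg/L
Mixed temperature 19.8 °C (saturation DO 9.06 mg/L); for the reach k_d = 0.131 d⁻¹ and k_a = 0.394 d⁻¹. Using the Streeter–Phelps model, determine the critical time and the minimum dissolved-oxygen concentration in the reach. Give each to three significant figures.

Mixed DO = (1.04×8.12 + 0.270×2.94)/(1.04+0.270) = 9.239/1.310 = 7.052 mg/L.
Mixed L₀ = (1.04×1.06 + 0.270×194)/(1.310) = 53.48/1.310 = 40.83 mg/L.
Initial deficit D₀ = C_s − DO₀ = 9.06 − 7.052 = 2.008 mg/L.
t_c = (1/0.2630) ln[(0.394/0.131)(1 − 2.008×0.2630/(0.131×40.83))] = 3.802 × ln(2.711) = 3.792 d.
D_c = (0.131/0.394) × 40.83 × e^(−0.131×3.792) = 0.3325 × 40.83 × 0.6085 = 8.260 mg/L.
Minimum DO = 9.06 − 8.260 = 0.7997 mg/L.

t_c ≈ 3.79 d; minimum DO ≈ 0.800 mg/L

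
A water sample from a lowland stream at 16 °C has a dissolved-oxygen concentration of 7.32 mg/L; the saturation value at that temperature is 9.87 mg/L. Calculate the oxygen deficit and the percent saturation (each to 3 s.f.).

D = C_s − C = 9.87 − 7.32 = 2.55 mg/L.
% saturation = 7.32/9.87 × 100 = 74.2 %.

D ≈ 2.55 mg/L; 74.2 % saturation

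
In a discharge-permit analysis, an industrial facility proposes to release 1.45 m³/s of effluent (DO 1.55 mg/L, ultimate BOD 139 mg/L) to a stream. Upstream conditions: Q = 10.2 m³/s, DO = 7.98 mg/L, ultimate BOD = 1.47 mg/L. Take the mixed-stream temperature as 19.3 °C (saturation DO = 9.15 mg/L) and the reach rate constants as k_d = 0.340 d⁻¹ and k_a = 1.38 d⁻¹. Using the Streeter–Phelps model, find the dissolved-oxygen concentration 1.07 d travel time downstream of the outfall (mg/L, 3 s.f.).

Mixed DO = (10.2×7.98 + 1.45×1.55)/(10.2+1.45) = 83.64/11.65 = 7.180 mg/L.
Mixed L₀ = (10.2×1.47 + 1.45×139)/(11.65) = 216.5/11.65 = 18.59 mg/L.
Initial deficit D₀ = C_s − DO₀ = 9.15 − 7.180 = 1.970 mg/L.
D(1.07) = [0.340×18.59/(1.38−0.340)](e^(−0.340×1.07) − e^(−1.38×1.07)) + 1.970 e^(−1.38×1.07)
= 6.077 × (0.6950 − 0.2284) + 1.970 × 0.2284 = 3.286 mg/L.
DO = 9.15 − 3.286 = 5.864 mg/L.

DO ≈ 5.86 mg/L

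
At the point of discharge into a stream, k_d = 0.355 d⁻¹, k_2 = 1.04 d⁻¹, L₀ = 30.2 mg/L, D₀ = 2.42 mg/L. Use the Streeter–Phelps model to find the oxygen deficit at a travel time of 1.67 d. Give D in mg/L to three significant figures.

k_d L₀/(k_2−k_d) = 0.355×30.2/(1.04−0.355) = 10.72/0.6850 = 15.65 mg/L.
e^(−k_d t) = e^(−0.355×1.670) = 0.5527; e^(−k_2 t) = e^(−1.04×1.670) = 0.1761.
D = 15.65 × (0.5527 − 0.1761) + 2.42 × 0.1761 = 5.895 + 0.4261 = 6.321 mg/L.

D ≈ 6.32 mg/L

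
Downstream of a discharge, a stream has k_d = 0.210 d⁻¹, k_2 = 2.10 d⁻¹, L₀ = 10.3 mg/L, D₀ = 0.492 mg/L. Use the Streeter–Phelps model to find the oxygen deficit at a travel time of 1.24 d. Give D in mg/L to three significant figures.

k_d L₀/(k_2−k_d) = 0.210×10.3/(2.10−0.210) = 2.163/1.890 = 1.144 mg/L.
e^(−k_d t) = e^(−0.210×1.240) = 0.7707; e^(−k_2 t) = e^(−2.10×1.240) = 0.07398.
D = 1.144 × (0.7707 − 0.07398) + 0.492 × 0.07398 = 0.7974 + 0.03640 = 0.8338 mg/L.

D ≈ 0.834 mg/L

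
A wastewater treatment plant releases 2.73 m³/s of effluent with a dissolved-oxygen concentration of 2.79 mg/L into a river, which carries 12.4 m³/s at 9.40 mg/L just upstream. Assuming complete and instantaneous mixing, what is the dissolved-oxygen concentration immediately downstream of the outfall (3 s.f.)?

Flow-weighted mixing: C = (Q_r C_r + Q_w C_w)/(Q_r + Q_w)
= (12.4×9.40 + 2.73×2.79)/(12.4 + 2.73) = 124.2/15.13 = 8.207 mg/L.

8.21 mg/L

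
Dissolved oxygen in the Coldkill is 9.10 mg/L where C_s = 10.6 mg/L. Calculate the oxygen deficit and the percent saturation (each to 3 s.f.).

D ≈ 1.50 mg/L; 85.8 % saturation

D = C_s − C = 10.6 − 9.10 = 1.50 mg/L.
% saturation = 9.10/10.6 × 100 = 85.8 %.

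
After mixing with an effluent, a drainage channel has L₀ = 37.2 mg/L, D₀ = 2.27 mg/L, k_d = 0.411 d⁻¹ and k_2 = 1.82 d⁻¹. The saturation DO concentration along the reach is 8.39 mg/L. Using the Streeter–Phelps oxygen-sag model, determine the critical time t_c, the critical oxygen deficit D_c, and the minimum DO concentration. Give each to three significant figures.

t_c ≈ 0.889 d; D_c ≈ 5.83 mg/L; min DO ≈ 2.56 mg/L

At the critical point dD/dt = 0, so k_d L₀ e^(−k_d t) = k_2 D. Substituting D(t) from the Streeter–Phelps equation and solving for t gives
t_c = ln[(k_2/k_d)(1 − D₀(k_2−k_d)/(k_d L₀))] / (k_2−k_d).
Here k_2−k_d = 1.409 d⁻¹ and 1 − D₀(k_2−k_d)/(k_d L₀) = 1 − 2.27×1.409/(0.411×37.2) = 0.7908, so
t_c = ln(4.428 × 0.7908) / 1.409 = 1.253 / 1.409 = 0.8895 d.
D_c = (k_d/k_2) L₀ e^(−k_d t_c) = (0.411/1.82) × 37.2 × e^(−0.411×0.8895) = 0.2258 × 37.2 × 0.6938 = 5.828 mg/L.
Minimum DO = C_s − D_c = 8.39 − 5.828 = 2.562 mg/L.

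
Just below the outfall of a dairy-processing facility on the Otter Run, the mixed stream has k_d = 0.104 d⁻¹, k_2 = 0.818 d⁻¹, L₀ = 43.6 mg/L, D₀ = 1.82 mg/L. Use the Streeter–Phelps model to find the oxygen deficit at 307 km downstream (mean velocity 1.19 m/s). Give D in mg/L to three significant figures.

D ≈ 4.26 mg/L

Travel time t = x/v = 307 km / (1.19 m/s) = 307000 m / 1.19 m/s = 258000 s = 2.986 d.
k_d L₀/(k_2−k_d) = 0.104×43.6/(0.818−0.104) = 4.534/0.7140 = 6.351 mg/L.
e^(−k_d t) = e^(−0.104×2.986) = 0.7331; e^(−k_2 t) = e^(−0.818×2.986) = 0.08694.
D = 6.351 × (0.7331 − 0.08694) + 1.82 × 0.08694 = 4.103 + 0.1582 = 4.261 mg/L.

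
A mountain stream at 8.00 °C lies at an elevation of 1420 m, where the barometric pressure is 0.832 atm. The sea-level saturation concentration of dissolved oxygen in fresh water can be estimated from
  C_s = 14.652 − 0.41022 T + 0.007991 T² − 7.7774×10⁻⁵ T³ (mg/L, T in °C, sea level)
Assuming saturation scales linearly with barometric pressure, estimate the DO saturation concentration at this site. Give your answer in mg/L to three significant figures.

C_s ≈ 9.85 mg/L

At sea level: C_s = 14.652 − 0.41022×8.00 + 0.007991×8.00² − 7.7774×10⁻⁵×8.00³ = 11.84 mg/L.
Pressure correction: C_s' = 11.84 × 0.832 = 9.852 mg/L.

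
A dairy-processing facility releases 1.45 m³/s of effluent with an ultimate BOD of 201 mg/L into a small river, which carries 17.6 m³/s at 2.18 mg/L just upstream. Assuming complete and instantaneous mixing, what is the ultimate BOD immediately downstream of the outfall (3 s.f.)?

17.3 mg/L

Flow-weighted mixing: C = (Q_r C_r + Q_w C_w)/(Q_r + Q_w)
= (17.6×2.18 + 1.45×201)/(17.6 + 1.45) = 329.8/19.05 = 17.31 mg/L.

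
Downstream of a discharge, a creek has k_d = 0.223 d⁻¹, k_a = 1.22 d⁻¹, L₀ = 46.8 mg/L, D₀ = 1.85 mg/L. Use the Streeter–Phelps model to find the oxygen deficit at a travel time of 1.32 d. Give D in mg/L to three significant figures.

k_d L₀/(k_a−k_d) = 0.223×46.8/(1.22−0.223) = 10.44/0.9970 = 10.47 mg/L.
e^(−k_d t) = e^(−0.223×1.320) = 0.7450; e^(−k_a t) = e^(−1.22×1.320) = 0.1998.
D = 10.47 × (0.7450 − 0.1998) + 1.85 × 0.1998 = 5.707 + 0.3696 = 6.077 mg/L.

D ≈ 6.08 mg/L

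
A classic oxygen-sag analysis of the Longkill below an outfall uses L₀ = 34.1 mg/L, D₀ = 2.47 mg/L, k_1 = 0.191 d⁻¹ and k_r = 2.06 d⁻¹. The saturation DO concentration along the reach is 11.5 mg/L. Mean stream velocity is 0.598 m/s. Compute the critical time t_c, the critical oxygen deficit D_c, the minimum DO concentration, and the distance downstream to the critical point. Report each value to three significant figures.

t_c = [1/(k_r−k_1)] ln[(k_r/k_1)(1 − D₀(k_r−k_1)/(k_1 L₀))]
= [1/(2.06−0.191)] ln[(2.06/0.191)(1 − 2.47×1.869/(0.191×34.1))]
= (1/1.869) ln[10.79 × 0.2912] = 0.5350 × ln(3.141) = 0.5350 × 1.144 = 0.6123 d.
L(t_c) = L₀ e^(−k_1 t_c) = 34.1 × 0.8896 = 30.34 mg/L, and at the critical point k_r D_c = k_1 L, so D_c = (0.191/2.06) × 30.34 = 2.813 mg/L.
Minimum DO = C_s − D_c = 11.5 − 2.813 = 8.687 mg/L.
x_c = v t_c = 0.598 m/s × 0.6123 d × 86400 s/d = 31640 m ≈ 31.6 km.

t_c ≈ 0.612 d; D_c ≈ 2.81 mg/L; min DO ≈ 8.69 mg/L; x_c ≈ 31.6 km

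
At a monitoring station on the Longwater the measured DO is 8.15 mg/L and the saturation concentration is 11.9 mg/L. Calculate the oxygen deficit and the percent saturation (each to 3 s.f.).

D = C_s − C = 11.9 − 8.15 = 3.75 mg/L.
% saturation = 8.15/11.9 × 100 = 68.5 %.

D ≈ 3.75 mg/L; 68.5 % saturation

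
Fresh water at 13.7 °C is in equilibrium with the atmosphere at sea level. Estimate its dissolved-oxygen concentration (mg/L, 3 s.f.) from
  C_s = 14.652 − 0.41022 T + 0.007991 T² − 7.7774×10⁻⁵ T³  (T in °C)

C_s = 14.652 − 0.41022×13.7 + 0.007991×13.7² − 7.7774×10⁻⁵×13.7³ = 10.33 mg/L.

C_s ≈ 10.3 mg/L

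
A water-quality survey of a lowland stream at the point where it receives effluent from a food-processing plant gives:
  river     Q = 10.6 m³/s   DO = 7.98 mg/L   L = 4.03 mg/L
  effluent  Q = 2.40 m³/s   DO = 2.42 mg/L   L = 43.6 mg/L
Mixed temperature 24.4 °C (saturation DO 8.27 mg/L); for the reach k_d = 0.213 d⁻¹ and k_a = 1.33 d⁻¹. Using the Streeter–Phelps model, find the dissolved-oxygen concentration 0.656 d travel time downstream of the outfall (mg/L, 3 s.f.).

DO ≈ 6.74 mg/L

Mixed DO = (10.6×7.98 + 2.40×2.42)/(10.6+2.40) = 90.40/13.00 = 6.954 mg/L.
Mixed L₀ = (10.6×4.03 + 2.40×43.6)/(13.00) = 147.4/13.00 = 11.34 mg/L.
Initial deficit D₀ = C_s − DO₀ = 8.27 − 6.954 = 1.316 mg/L.
D(0.656) = [0.213×11.34/(1.33−0.213)](e^(−0.213×0.656) − e^(−1.33×0.656)) + 1.316 e^(−1.33×0.656)
= 2.162 × (0.8696 − 0.4179) + 1.316 × 0.4179 = 1.526 mg/L.
DO = 8.27 − 1.526 = 6.744 mg/L.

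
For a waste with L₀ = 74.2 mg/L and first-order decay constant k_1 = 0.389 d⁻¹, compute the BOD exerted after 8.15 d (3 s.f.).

y_t = L₀(1 − e^(−k_1 t)) = 74.2 × (1 − e^(−0.389×8.15))
= 74.2 × (1 − 0.04199) = 74.2 × 0.9580 = 71.08 mg/L.

y ≈ 71.1 mg/L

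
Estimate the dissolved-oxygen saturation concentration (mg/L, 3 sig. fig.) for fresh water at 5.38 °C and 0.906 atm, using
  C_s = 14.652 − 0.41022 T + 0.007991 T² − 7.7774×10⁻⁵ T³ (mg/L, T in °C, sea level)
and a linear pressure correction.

C_s ≈ 11.5 mg/L

At sea level: C_s = 14.652 − 0.41022×5.38 + 0.007991×5.38² − 7.7774×10⁻⁵×5.38³ = 12.66 mg/L.
Pressure correction: C_s' = 12.66 × 0.906 = 11.47 mg/L.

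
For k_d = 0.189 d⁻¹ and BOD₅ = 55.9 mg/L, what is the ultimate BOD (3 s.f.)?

L₀ ≈ 91.4 mg/L

BOD₅ = L₀(1 − e^(−5k_d)) ⇒ L₀ = BOD₅ / (1 − e^(−5×0.189))
= 55.9 / (1 − 0.3887) = 55.9 / 0.6113 = 91.44 mg/L.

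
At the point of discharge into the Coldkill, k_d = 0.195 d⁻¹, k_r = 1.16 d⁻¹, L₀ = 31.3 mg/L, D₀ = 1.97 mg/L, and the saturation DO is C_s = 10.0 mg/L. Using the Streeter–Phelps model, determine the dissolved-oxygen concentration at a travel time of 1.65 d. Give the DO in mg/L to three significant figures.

DO ≈ 6.06 mg/L

k_d L₀/(k_r−k_d) = 0.195×31.3/(1.16−0.195) = 6.104/0.9650 = 6.325 mg/L.
e^(−k_d t) = e^(−0.195×1.650) = 0.7249; e^(−k_r t) = e^(−1.16×1.650) = 0.1475.
D = 6.325 × (0.7249 − 0.1475) + 1.97 × 0.1475 = 3.652 + 0.2906 = 3.942 mg/L.
DO = C_s − D = 10.0 − 3.942 = 6.058 mg/L.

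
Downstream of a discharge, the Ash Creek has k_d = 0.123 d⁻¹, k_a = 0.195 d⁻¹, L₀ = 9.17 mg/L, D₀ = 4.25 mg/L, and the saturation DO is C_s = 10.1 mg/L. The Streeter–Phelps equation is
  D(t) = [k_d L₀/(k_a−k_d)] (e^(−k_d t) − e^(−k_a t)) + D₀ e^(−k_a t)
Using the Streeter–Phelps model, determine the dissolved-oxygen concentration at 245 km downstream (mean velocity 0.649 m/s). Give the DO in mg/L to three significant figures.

Travel time t = x/v = 245 km / (0.649 m/s) = 245000 m / 0.649 m/s = 377500 s = 4.369 d.
k_d L₀/(k_a−k_d) = 0.123×9.17/(0.195−0.123) = 1.128/0.07200 = 15.67 mg/L.
e^(−k_d t) = e^(−0.123×4.369) = 0.5843; e^(−k_a t) = e^(−0.195×4.369) = 0.4266.
D = 15.67 × (0.5843 − 0.4266) + 4.25 × 0.4266 = 2.470 + 1.813 = 4.283 mg/L.
DO = C_s − D = 10.1 − 4.283 = 5.817 mg/L.

DO ≈ 5.82 mg/L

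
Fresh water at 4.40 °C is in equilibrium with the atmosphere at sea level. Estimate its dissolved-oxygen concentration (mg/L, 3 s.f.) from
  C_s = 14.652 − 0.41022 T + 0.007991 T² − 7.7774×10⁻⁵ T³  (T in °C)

C_s = 14.652 − 0.41022×4.40 + 0.007991×4.40² − 7.7774×10⁻⁵×4.40³ = 13.00 mg/L.

C_s ≈ 13.0 mg/L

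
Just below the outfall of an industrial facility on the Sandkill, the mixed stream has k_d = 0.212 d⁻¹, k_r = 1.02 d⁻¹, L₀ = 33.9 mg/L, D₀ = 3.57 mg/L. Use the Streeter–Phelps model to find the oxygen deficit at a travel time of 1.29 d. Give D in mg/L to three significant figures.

k_d L₀/(k_r−k_d) = 0.212×33.9/(1.02−0.212) = 7.187/0.8080 = 8.895 mg/L.
e^(−k_d t) = e^(−0.212×1.290) = 0.7607; e^(−k_r t) = e^(−1.02×1.290) = 0.2683.
D = 8.895 × (0.7607 − 0.2683) + 3.57 × 0.2683 = 4.380 + 0.9577 = 5.338 mg/L.

D ≈ 5.34 mg/L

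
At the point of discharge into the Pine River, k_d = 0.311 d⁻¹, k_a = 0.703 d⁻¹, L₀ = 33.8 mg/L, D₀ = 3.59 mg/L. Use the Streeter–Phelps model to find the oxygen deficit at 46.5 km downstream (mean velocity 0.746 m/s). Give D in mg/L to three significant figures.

Travel time t = x/v = 46.5 km / (0.746 m/s) = 46500 m / 0.746 m/s = 62330 s = 0.7214 d.
k_d L₀/(k_a−k_d) = 0.311×33.8/(0.703−0.311) = 10.51/0.3920 = 26.82 mg/L.
e^(−k_d t) = e^(−0.311×0.7214) = 0.7990; e^(−k_a t) = e^(−0.703×0.7214) = 0.6022.
D = 26.82 × (0.7990 − 0.6022) + 3.59 × 0.6022 = 5.278 + 2.162 = 7.440 mg/L.

D ≈ 7.44 mg/L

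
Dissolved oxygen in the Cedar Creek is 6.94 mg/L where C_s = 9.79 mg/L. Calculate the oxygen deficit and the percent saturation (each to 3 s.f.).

D ≈ 2.85 mg/L; 70.9 % saturation

D = C_s − C = 9.79 − 6.94 = 2.85 mg/L.
% saturation = 6.94/9.79 × 100 = 70.9 %.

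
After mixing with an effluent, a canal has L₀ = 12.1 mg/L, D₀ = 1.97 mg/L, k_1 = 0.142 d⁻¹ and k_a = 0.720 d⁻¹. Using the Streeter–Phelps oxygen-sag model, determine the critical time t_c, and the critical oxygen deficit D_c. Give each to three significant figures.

t_c ≈ 0.928 d; D_c ≈ 2.09 mg/L

t_c = [1/(k_a−k_1)] ln[(k_a/k_1)(1 − D₀(k_a−k_1)/(k_1 L₀))]
= [1/(0.720−0.142)] ln[(0.720/0.142)(1 − 1.97×0.5780/(0.142×12.1))]
= (1/0.5780) ln[5.070 × 0.3373] = 1.730 × ln(1.710) = 1.730 × 0.5366 = 0.9284 d.
D_c = (k_1/k_a) L₀ e^(−k_1 t_c) = (0.142/0.720) × 12.1 × e^(−0.142×0.9284) = 0.1972 × 12.1 × 0.8765 = 2.092 mg/L.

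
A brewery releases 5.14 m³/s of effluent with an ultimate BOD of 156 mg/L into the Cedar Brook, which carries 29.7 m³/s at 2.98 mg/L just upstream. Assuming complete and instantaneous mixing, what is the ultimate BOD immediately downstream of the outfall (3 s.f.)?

25.6 mg/L

Flow-weighted mixing: C = (Q_r C_r + Q_w C_w)/(Q_r + Q_w)
= (29.7×2.98 + 5.14×156)/(29.7 + 5.14) = 890.3/34.84 = 25.56 mg/L.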